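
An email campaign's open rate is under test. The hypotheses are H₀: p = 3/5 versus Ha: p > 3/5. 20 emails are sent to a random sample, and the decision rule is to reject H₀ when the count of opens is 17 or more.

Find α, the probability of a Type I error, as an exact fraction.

1522175101281/95367431640625

The Type I error probability is α = P(X ≥ 17) computed under H₀, where X ~ Binomial(20, 3/5).
P(X ≥ 17) = Σ_{j=17}^{20} C(20,j)·(3/5)^j·(2/5)^{20-j} = 1522175101281/95367431640625.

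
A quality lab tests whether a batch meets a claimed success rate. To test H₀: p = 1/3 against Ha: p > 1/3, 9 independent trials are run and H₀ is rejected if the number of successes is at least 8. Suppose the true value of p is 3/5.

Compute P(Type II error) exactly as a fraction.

A Type II error is failing to reject when Ha holds: with p = 3/5, β = P(K ≤ 7).
Summing C(9,j)·(3/5)^j·(2/5)^{9-j} for j = 0..7 gives 1815344/1953125.

1815344/1953125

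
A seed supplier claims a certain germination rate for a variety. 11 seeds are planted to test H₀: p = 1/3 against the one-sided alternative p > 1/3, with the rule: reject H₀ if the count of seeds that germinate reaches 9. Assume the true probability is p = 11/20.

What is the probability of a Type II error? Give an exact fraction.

Under the alternative p = 11/20, S ~ Binomial(11, 11/20); β is the probability the test does not reject, P(S < 9).
Equivalently, β = 1 − P(S ≥ 9) = 38288445266097/40960000000000.

38288445266097/40960000000000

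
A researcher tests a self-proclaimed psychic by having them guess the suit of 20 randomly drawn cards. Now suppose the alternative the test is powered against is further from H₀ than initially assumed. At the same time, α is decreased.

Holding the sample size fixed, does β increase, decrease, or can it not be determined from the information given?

Cannot be determined from the information given.

The first change alone would make β decrease; the second alone would make β increase. Which effect dominates depends on the magnitudes, which are not given.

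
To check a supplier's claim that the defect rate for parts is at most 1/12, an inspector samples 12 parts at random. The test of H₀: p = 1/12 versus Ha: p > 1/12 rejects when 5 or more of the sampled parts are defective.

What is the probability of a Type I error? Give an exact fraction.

2867643737/1486016741376

α = P(reject H₀ | H₀ true) = P(S ≥ 5 | p = 1/12), S ~ Binomial(12, 1/12).
α = 1 − P(S ≤ 4) = 1 − 1483149097639/1486016741376 = 2867643737/1486016741376.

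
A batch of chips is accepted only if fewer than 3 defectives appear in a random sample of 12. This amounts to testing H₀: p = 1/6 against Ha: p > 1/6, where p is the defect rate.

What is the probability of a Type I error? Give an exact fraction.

702172961/2176782336

The significance level is the probability, assuming p = 1/6, of seeing 3 or more defectives in 12 draws.
Via the complement, α = 1 − Σ_{j=0}^{2} C(12,j)(1/6)^j(5/6)^{12-j} = 702172961/2176782336.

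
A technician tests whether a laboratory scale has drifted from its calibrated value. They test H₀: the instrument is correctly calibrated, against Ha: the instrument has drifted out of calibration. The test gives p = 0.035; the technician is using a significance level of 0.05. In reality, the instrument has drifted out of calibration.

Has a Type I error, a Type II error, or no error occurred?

Neither — the decision is correct.

Since p = 0.035 < α = 0.05, H₀ is rejected.
H₀ is false (actually the instrument has drifted out of calibration).
The decision matches the true state — no error.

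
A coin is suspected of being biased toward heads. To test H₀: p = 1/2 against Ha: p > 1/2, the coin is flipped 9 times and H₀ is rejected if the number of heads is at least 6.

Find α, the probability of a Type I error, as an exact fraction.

65/256

The Type I error probability is α = P(S ≥ 6) computed under H₀, where S ~ Binomial(9, 1/2).
That's C(9,6) + C(9,7) + C(9,8) + C(9,9) over 2^9, i.e. (84 + 36 + 9 + 1)/512 = 130/512 = 65/256.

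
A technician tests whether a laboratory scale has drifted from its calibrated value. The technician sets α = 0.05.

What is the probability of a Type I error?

0.05

The significance level α is, by definition, the probability of a Type I error — P(reject H₀ | H₀ true).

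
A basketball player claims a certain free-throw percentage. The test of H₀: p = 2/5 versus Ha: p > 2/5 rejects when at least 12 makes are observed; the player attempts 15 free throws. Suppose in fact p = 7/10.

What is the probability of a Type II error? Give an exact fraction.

A Type II error is failing to reject when Ha holds: with p = 7/10, β = P(X ≤ 11).
Summing C(15,j)·(7/10)^j·(3/10)^{15-j} for j = 0..11 gives 87891509014119/125000000000000.

87891509014119/125000000000000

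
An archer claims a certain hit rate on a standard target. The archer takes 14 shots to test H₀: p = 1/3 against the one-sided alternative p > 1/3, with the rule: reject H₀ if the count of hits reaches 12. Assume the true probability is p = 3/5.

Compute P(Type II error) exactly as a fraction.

β = P(fail to reject H₀ | Ha true) = P(Y ≤ 11 | p = 3/5), Y ~ Binomial(14, 3/5).
Summing C(14,j)·(3/5)^j·(2/5)^{14-j} for j = 0..11 gives 5860647088/6103515625.

5860647088/6103515625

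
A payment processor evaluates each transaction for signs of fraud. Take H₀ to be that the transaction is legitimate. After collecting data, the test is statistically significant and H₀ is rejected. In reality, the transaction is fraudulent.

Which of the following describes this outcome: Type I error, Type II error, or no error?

No error (correct decision).

The test rejected a false H₀ — the decision matches the true state.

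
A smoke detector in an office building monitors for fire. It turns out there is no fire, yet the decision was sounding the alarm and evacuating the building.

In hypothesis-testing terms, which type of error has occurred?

Type I error

The null hypothesis here is that there is no fire.
'Sounding the alarm and evacuating the building' corresponds to rejecting H₀.
H₀ was rejected but H₀ is true — a Type I error (false positive).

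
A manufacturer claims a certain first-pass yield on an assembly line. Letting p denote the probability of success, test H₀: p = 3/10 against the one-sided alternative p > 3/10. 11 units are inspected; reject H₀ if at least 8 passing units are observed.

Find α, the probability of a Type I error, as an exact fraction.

The Type I error probability is α = P(Y ≥ 8) computed under H₀, where Y ~ Binomial(11, 3/10).
Adding the binomial terms for j = 8 through 11 with p = 3/10 yields 2145447/500000000.

2145447/500000000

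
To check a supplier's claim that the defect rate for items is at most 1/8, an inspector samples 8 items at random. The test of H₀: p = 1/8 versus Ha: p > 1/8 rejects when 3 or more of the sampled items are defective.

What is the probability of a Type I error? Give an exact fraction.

1129899/16777216

α = P(reject H₀ | H₀ true) = P(Y ≥ 3 | p = 1/8), Y ~ Binomial(8, 1/8).
Computing the lower-tail complement: 1 − 15647317/16777216 = 1129899/16777216.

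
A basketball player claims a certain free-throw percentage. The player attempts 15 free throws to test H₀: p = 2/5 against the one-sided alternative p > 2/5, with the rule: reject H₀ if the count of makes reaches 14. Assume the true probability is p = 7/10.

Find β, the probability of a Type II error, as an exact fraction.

241183100052963/250000000000000

Under the alternative p = 7/10, Y ~ Binomial(15, 7/10); β is the probability the test does not reject, P(Y < 14).
Summing C(15,j)·(7/10)^j·(3/10)^{15-j} for j = 0..13 gives 241183100052963/250000000000000.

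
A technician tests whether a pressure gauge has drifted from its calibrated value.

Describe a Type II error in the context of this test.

With the conventional null hypothesis that the instrument is correctly calibrated:
A Type II error is failing to reject H₀ when H₀ is false.
Here that means leaving the instrument in service when actually the instrument has drifted out of calibration.

A Type II error would mean concluding that the instrument is correctly calibrated (or at least failing to establish that the instrument has drifted out of calibration) when in fact the instrument has drifted out of calibration.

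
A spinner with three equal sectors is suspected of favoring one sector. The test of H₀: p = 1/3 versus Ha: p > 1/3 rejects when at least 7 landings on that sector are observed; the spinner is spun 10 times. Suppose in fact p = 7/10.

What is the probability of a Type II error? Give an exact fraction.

A Type II error is failing to reject when Ha holds: with p = 7/10, β = P(X ≤ 6).
Equivalently, β = 1 − P(X ≥ 7) = 218993301/625000000.

218993301/625000000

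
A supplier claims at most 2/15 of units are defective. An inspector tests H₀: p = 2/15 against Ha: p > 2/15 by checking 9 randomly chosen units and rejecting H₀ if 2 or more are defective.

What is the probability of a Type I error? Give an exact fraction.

Under H₀, X ~ Binomial(9, 2/15); the Type I error rate is P(X ≥ 2).
α = 1 − P(X ≤ 1) = 1 − 25287652351/38443359375 = 13155707024/38443359375.

13155707024/38443359375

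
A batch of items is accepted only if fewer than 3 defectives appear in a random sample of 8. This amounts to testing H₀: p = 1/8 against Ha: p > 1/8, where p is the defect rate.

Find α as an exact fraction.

1129899/16777216

Under H₀, Y ~ Binomial(8, 1/8); the Type I error rate is P(Y ≥ 3).
α = 1 − P(Y ≤ 2) = 1 − 15647317/16777216 = 1129899/16777216.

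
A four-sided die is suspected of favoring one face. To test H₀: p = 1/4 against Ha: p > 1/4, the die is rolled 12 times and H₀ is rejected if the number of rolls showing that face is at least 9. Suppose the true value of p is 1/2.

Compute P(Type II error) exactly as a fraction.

3797/4096

β = P(fail to reject H₀ | Ha true) = P(K ≤ 8 | p = 1/2), K ~ Binomial(12, 1/2).
Summing C(12,j)·(1/2)^j·(1/2)^{12-j} for j = 0..8 gives 3797/4096.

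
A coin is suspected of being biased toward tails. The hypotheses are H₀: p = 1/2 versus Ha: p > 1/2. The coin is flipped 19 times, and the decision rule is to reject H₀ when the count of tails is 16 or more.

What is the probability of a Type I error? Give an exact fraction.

Under H₀, X ~ Binomial(19, 1/2), and α = P(X ≥ 16).
P(X ≥ 16) = [C(19,16) + C(19,17) + C(19,18) + C(19,19)] / 2^19 = (969 + 171 + 19 + 1) / 524288 = 1160/524288 = 145/65536.

145/65536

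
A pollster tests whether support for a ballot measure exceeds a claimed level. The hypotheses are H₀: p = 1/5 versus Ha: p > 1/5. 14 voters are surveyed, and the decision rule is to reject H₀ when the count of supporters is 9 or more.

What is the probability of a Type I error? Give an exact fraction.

The Type I error probability is α = P(Y ≥ 9) computed under H₀, where Y ~ Binomial(14, 1/5).
Adding the binomial terms for j = 9 through 14 with p = 1/5 yields 2331113/6103515625.

2331113/6103515625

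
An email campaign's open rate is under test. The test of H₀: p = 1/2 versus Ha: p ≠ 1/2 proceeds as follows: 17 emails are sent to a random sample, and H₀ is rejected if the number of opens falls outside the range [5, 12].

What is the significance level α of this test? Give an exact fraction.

α = P(S ≤ 4 or S ≥ 13 | p = 1/2), S ~ Binomial(17, 1/2).
The two tails are symmetric, so α = 2·(1 + 17 + 136 + 680 + 2380)/2^17 = 6428/131072 = 1607/32768.

1607/32768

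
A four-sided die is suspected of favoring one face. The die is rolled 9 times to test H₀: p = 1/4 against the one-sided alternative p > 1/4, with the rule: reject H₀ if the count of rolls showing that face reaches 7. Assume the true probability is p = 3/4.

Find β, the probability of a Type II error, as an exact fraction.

Under the alternative p = 3/4, K ~ Binomial(9, 3/4); β is the probability the test does not reject, P(K < 7).
Adding the binomial probabilities P(K=0)+…+P(K=6) at p = 3/4 gives 13085/32768.

13085/32768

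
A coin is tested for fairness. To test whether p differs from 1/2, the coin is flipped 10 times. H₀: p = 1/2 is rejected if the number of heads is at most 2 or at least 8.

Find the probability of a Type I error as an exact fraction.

Under H₀, K ~ Binomial(10, 1/2); α is the probability of landing in either tail, P(K ≤ 2) + P(K ≥ 8).
By symmetry, α = 2·P(K ≤ 2) = 2·(1 + 10 + 45)/1024 = 112/1024 = 7/64.

7/64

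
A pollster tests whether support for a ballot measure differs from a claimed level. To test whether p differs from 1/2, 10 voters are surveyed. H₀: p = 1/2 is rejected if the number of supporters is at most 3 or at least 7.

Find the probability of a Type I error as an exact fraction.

11/32

The significance level is the null-hypothesis probability of the rejection region {≤3} ∪ {≥7}.
Each tail has probability (1 + 10 + 45 + 120)/1024; doubling gives α = 352/1024 = 11/32.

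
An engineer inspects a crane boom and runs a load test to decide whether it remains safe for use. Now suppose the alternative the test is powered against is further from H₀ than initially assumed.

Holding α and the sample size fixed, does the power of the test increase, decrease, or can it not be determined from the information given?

A bigger departure from H₀ is easier for the test to detect, so it fails to reject less often.
Since power = 1 − β and β decreases, power increases.

It increases.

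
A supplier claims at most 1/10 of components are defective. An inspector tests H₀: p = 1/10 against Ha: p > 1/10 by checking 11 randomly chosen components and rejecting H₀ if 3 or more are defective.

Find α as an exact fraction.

1791237017/20000000000

The significance level is the probability, assuming p = 1/10, of seeing 3 or more defectives in 11 draws.
Computing the lower-tail complement: 1 − 18208762983/20000000000 = 1791237017/20000000000.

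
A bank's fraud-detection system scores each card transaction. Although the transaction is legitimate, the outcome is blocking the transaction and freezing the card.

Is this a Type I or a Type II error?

The null hypothesis here is that the transaction is legitimate.
'Blocking the transaction and freezing the card' corresponds to rejecting H₀.
H₀ was rejected but H₀ is true — a Type I error (false positive).

Type I error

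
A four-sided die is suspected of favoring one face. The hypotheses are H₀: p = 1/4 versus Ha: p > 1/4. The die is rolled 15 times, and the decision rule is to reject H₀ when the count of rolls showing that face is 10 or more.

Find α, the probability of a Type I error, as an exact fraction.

Under H₀, S ~ Binomial(15, 1/4), and α = P(S ≥ 10).
Adding the binomial terms for j = 10 through 15 with p = 1/4 yields 426785/536870912.

426785/536870912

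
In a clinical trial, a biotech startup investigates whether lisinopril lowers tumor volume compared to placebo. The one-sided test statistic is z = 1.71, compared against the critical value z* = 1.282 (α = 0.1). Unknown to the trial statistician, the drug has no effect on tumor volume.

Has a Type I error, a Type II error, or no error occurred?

The conventional null hypothesis is that the drug has no effect on tumor volume.
Since z = 1.71 > z* = 1.282, H₀ is rejected.
H₀ is true (actually the drug has no effect on tumor volume).
Rejecting a true H₀ is a Type I error.

Type I error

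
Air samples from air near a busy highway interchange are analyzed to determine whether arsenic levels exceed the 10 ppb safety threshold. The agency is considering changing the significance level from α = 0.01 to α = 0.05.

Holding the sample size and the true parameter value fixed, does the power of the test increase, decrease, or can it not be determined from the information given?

It increases.

A larger α widens the rejection region, so when the alternative is true more outcomes lead to rejection — failing to reject becomes less likely.
Since power = 1 − β and β decreases, power increases.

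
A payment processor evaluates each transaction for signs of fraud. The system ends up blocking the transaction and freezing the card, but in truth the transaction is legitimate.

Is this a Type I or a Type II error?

Type I error

The null hypothesis here is that the transaction is legitimate.
'Blocking the transaction and freezing the card' corresponds to rejecting H₀.
H₀ was rejected but H₀ is true — a Type I error (false positive).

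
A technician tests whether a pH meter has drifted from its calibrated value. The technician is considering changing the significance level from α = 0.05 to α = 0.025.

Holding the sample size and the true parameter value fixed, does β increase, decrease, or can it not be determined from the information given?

Lowering α raises the bar for rejection; under Ha, the test now fails to reject on outcomes it previously would have rejected.

It increases.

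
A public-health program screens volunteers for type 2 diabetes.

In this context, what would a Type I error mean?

A Type I error would mean concluding that the patient has type 2 diabetes when in fact the patient does not have type 2 diabetes.

With the conventional null hypothesis that the patient does not have type 2 diabetes:
A Type I error is rejecting H₀ when H₀ is true.
Here that means flagging the patient as positive and ordering follow-up testing when actually the patient does not have type 2 diabetes.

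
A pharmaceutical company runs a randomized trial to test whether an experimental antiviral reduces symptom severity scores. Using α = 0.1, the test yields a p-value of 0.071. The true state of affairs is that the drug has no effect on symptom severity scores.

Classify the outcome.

Type I error

The conventional null hypothesis is that the drug has no effect on symptom severity scores.
Since p = 0.071 < α = 0.1, H₀ is rejected.
H₀ is true (actually the drug has no effect on symptom severity scores).
Rejecting a true H₀ is a Type I error.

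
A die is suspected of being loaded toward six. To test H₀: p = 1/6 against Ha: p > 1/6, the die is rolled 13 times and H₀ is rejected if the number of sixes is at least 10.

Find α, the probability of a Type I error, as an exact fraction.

18883/6530347008

The Type I error probability is α = P(Y ≥ 10) computed under H₀, where Y ~ Binomial(13, 1/6).
P(Y ≥ 10) = Σ_{j=10}^{13} C(13,j)·(1/6)^j·(5/6)^{13-j} = 18883/6530347008.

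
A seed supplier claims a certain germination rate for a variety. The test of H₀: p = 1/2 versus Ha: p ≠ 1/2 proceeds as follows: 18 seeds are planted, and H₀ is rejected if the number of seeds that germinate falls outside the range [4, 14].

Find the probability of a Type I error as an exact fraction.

247/32768

The significance level is the null-hypothesis probability of the rejection region {≤3} ∪ {≥15}.
The two tails are symmetric, so α = 2·(1 + 18 + 153 + 816)/2^18 = 1976/262144 = 247/32768.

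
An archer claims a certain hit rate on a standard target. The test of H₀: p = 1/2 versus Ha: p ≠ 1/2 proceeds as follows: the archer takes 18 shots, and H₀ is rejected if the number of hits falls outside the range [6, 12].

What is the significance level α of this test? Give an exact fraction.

1577/16384

α = P(Y ≤ 5 or Y ≥ 13 | p = 1/2), Y ~ Binomial(18, 1/2).
Each tail has probability (1 + 18 + 153 + 816 + 3060 + 8568)/262144; doubling gives α = 25232/262144 = 1577/16384.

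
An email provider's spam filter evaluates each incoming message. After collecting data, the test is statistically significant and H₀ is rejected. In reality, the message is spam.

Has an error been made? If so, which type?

Neither — the decision is correct.

The conventional null hypothesis here is that the message is legitimate (not spam).
The test rejected a false H₀ — the decision matches the true state.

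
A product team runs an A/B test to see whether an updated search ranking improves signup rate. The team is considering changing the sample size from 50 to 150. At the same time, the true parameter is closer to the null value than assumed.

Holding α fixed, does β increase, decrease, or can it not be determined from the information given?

Cannot be determined from the information given.

The first change alone would make β decrease; the second alone would make β increase. Which effect dominates depends on the magnitudes, which are not given.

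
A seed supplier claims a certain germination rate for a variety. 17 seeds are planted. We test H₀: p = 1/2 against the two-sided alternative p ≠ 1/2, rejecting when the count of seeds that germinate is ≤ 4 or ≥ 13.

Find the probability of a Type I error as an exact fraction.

1607/32768

α = P(Y ≤ 4 or Y ≥ 13 | p = 1/2), Y ~ Binomial(17, 1/2).
The two tails are symmetric, so α = 2·(1 + 17 + 136 + 680 + 2380)/2^17 = 6428/131072 = 1607/32768.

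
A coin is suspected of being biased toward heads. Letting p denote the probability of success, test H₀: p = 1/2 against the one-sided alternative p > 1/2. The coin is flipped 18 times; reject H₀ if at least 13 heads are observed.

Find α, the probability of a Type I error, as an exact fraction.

1577/32768

Under H₀, X ~ Binomial(18, 1/2), and α = P(X ≥ 13).
P(X ≥ 13) = [C(18,13) + C(18,14) + C(18,15) + C(18,16) + C(18,17) + C(18,18)] / 2^18 = (8568 + 3060 + 816 + 153 + 18 + 1) / 262144 = 12616/262144 = 1577/32768.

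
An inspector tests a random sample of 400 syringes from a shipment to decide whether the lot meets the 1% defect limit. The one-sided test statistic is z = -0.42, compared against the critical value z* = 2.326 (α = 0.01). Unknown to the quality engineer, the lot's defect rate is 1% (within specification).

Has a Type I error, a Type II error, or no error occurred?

The conventional null hypothesis is that the lot's defect rate is 1% (within specification).
Since z = -0.42 ≤ z* = 2.326, H₀ is not rejected.
H₀ is true (actually the lot's defect rate is 1% (within specification)).
The decision matches the true state — no error.

No error — this is a correct decision.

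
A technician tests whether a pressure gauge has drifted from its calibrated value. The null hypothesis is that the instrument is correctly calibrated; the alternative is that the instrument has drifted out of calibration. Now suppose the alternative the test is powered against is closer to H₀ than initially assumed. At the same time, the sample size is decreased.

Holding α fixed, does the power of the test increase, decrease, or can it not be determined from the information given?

When the true parameter is near the null value, the test has a harder time distinguishing Ha from H₀. With less data the test statistic is noisier; under Ha, more outcomes land inside the acceptance region. Both changes push β in the same direction.
Since power = 1 − β and β increases, power decreases.

It decreases.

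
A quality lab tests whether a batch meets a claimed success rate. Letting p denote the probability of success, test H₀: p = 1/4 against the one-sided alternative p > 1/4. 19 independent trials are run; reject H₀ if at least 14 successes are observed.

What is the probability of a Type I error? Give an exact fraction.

395915/34359738368

α = P(reject H₀ | H₀ true) = P(X ≥ 14 | p = 1/4), with X ~ Binomial(19, 1/4).
Adding the binomial terms for j = 14 through 19 with p = 1/4 yields 395915/34359738368.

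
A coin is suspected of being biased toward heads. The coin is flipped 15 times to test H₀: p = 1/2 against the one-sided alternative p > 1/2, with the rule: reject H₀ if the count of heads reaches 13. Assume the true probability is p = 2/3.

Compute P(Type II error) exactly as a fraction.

13210219/14348907

β = P(fail to reject H₀ | Ha true) = P(X ≤ 12 | p = 2/3), X ~ Binomial(15, 2/3).
Equivalently, β = 1 − P(X ≥ 13) = 13210219/14348907.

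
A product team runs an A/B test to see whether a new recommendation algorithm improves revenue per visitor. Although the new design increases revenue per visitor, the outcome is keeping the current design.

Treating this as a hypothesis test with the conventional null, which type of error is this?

The null hypothesis here is that the new design has no effect on revenue per visitor.
'Keeping the current design' corresponds to failing to reject H₀.
H₀ was not rejected but H₀ is false — a Type II error (false negative).

Type II error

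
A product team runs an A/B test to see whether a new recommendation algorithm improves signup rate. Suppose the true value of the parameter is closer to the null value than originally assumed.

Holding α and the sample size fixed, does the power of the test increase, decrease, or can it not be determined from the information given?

A smaller departure from H₀ means the test statistic under Ha is distributed closer to where it would be under H₀; rejection becomes less likely.
Since power = 1 − β and β increases, power decreases.

It decreases.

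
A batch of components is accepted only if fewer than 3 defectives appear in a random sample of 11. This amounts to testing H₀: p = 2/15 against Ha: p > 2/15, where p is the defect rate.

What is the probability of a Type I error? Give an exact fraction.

2209953752/12814453125

Under H₀, X ~ Binomial(11, 2/15); the Type I error rate is P(X ≥ 3).
Computing the lower-tail complement: 1 − 10604499373/12814453125 = 2209953752/12814453125.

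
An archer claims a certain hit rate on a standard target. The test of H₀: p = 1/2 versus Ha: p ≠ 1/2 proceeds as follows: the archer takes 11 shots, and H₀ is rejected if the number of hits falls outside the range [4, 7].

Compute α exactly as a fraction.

29/128

The significance level is the null-hypothesis probability of the rejection region {≤3} ∪ {≥8}.
Each tail has probability (1 + 11 + 55 + 165)/2048; doubling gives α = 464/2048 = 29/128.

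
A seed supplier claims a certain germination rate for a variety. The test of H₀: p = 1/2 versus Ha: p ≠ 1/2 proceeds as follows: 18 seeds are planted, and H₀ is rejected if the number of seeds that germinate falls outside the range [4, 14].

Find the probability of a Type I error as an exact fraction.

α = P(X ≤ 3 or X ≥ 15 | p = 1/2), X ~ Binomial(18, 1/2).
The two tails are symmetric, so α = 2·(1 + 18 + 153 + 816)/2^18 = 1976/262144 = 247/32768.

247/32768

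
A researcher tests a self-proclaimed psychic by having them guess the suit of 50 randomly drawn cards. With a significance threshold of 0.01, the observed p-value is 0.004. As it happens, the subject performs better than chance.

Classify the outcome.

No error (correct decision).

The conventional null hypothesis is that the subject is guessing at random (p = 1/4).
Since p = 0.004 < α = 0.01, H₀ is rejected.
H₀ is false (actually the subject performs better than chance).
The decision matches the true state — no error.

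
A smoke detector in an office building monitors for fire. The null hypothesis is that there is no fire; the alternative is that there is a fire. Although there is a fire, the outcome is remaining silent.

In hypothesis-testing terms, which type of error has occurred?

Type II error

'Remaining silent' corresponds to failing to reject H₀.
H₀ was not rejected but H₀ is false — a Type II error (false negative).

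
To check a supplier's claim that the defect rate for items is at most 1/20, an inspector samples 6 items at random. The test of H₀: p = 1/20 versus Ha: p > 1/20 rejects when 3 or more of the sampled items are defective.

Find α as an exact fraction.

α = P(reject H₀ | H₀ true) = P(X ≥ 3 | p = 1/20), X ~ Binomial(6, 1/20).
Computing the lower-tail complement: 1 − 6385729/6400000 = 14271/6400000.

14271/6400000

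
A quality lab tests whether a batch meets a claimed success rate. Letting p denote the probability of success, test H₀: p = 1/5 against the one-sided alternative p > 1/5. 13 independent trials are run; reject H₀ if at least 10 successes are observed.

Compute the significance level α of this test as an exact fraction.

3921/244140625

Under H₀, X ~ Binomial(13, 1/5), and α = P(X ≥ 10).
Summing C(13,j)(1/5)^j(4/5)^{13−j} for j = 10,…,13 gives 3921/244140625.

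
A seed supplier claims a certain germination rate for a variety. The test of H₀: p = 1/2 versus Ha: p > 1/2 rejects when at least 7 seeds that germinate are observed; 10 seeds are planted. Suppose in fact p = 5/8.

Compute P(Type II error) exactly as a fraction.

148513581/268435456

A Type II error is failing to reject when Ha holds: with p = 5/8, β = P(K ≤ 6).
Summing C(10,j)·(5/8)^j·(3/8)^{10-j} for j = 0..6 gives 148513581/268435456.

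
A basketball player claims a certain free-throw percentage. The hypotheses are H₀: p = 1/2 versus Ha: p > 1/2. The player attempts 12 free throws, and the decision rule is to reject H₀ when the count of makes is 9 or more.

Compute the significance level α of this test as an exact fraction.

299/4096

The Type I error probability is α = P(Y ≥ 9) computed under H₀, where Y ~ Binomial(12, 1/2).
That's C(12,9) + C(12,10) + C(12,11) + C(12,12) over 2^12, i.e. (220 + 66 + 12 + 1)/4096 = 299/4096.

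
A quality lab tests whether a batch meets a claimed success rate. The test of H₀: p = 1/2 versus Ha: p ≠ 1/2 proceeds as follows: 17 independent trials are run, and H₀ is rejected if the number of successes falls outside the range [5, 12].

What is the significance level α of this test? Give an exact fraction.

1607/32768

Under H₀, X ~ Binomial(17, 1/2); α is the probability of landing in either tail, P(X ≤ 4) + P(X ≥ 13).
By symmetry, α = 2·P(X ≤ 4) = 2·(1 + 17 + 136 + 680 + 2380)/131072 = 6428/131072 = 1607/32768.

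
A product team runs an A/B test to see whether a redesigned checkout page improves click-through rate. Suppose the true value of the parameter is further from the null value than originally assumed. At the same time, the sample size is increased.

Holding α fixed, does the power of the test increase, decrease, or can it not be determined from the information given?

The further the true parameter sits from the null value, the more of the Ha sampling distribution falls in the rejection region. More data shrinks sampling variability; the test statistic under Ha concentrates further from the null value, making rejection more likely. Both changes push β in the same direction.
Since power = 1 − β and β decreases, power increases.

It increases.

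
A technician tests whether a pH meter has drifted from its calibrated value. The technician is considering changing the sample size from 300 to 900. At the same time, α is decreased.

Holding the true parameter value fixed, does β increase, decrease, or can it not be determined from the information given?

The first change alone would make β decrease; the second alone would make β increase. Which effect dominates depends on the magnitudes, which are not given.

Cannot be determined from the information given.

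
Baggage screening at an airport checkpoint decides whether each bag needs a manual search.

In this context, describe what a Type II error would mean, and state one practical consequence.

With the conventional null hypothesis that the bag contains no prohibited items:
A Type II error is failing to reject H₀ when H₀ is false.
Here that means letting the bag through when actually the bag contains a prohibited item.

A Type II error would mean concluding that the bag contains no prohibited items (or at least failing to establish that the bag contains a prohibited item) when in fact the bag contains a prohibited item. Consequence: a prohibited item passes through security undetected.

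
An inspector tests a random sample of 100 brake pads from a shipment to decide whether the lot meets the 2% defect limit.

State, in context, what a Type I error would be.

A Type I error would mean concluding that the lot's defect rate exceeds 2% when in fact the lot's defect rate is 2% (within specification).

With the conventional null hypothesis that the lot's defect rate is 2% (within specification):
A Type I error is rejecting H₀ when H₀ is true.
Here that means rejecting the lot and scrapping or reworking it when actually the lot's defect rate is 2% (within specification).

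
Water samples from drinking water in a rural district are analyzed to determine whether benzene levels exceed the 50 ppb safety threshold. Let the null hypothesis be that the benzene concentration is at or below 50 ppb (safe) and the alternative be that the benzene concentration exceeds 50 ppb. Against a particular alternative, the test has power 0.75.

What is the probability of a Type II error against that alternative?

Power = 1 − β, so β = 1 − 0.75 = 0.25.

0.25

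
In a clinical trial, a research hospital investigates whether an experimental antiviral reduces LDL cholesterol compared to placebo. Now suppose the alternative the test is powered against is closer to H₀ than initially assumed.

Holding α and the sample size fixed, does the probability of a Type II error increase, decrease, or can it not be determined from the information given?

It increases.

When the true parameter is near the null value, the test has a harder time distinguishing Ha from H₀.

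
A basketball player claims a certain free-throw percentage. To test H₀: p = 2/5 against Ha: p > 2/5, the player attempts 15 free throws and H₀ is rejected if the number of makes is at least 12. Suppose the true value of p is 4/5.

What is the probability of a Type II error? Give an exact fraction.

A Type II error is failing to reject when Ha holds: with p = 4/5, β = P(K ≤ 11).
Adding the binomial probabilities P(K=0)+…+P(K=11) at p = 4/5 gives 10737240461/30517578125.

10737240461/30517578125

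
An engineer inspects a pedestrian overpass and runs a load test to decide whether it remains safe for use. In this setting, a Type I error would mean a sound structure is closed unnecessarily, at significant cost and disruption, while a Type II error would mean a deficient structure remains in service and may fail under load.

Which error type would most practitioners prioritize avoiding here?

The Type II consequence (a deficient structure remains in service and may fail under load) is more severe than the Type I consequence (a sound structure is closed unnecessarily, at significant cost and disruption).

Type II error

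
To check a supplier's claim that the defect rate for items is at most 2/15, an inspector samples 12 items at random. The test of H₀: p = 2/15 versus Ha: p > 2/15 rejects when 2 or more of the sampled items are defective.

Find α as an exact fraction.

α = P(reject H₀ | H₀ true) = P(X ≥ 2 | p = 2/15), X ~ Binomial(12, 2/15).
α = 1 − P(X ≤ 1) = 1 − 66309934579369/129746337890625 = 63436403311256/129746337890625.

63436403311256/129746337890625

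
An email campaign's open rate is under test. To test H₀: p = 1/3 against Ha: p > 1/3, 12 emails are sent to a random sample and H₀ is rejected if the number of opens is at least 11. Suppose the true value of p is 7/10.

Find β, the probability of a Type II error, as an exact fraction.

914974950051/1000000000000

Under the alternative p = 7/10, Y ~ Binomial(12, 7/10); β is the probability the test does not reject, P(Y < 11).
Adding the binomial probabilities P(Y=0)+…+P(Y=10) at p = 7/10 gives 914974950051/1000000000000.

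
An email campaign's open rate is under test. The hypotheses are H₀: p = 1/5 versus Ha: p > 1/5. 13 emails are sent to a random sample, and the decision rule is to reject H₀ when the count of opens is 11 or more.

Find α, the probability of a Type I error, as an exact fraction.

1301/1220703125

The Type I error probability is α = P(Y ≥ 11) computed under H₀, where Y ~ Binomial(13, 1/5).
P(Y ≥ 11) = Σ_{j=11}^{13} C(13,j)·(1/5)^j·(4/5)^{13-j} = 1301/1220703125.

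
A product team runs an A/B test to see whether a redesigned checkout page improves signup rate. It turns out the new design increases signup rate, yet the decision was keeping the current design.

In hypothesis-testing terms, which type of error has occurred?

Type II error

The null hypothesis here is that the new design has no effect on signup rate.
'Keeping the current design' corresponds to failing to reject H₀.
H₀ was not rejected but H₀ is false — a Type II error (false negative).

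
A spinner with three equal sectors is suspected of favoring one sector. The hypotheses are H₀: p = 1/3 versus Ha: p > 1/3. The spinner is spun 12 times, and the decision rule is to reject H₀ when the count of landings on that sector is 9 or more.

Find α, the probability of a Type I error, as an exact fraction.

The Type I error probability is α = P(S ≥ 9) computed under H₀, where S ~ Binomial(12, 1/3).
P(S ≥ 9) = Σ_{j=9}^{12} C(12,j)·(1/3)^j·(2/3)^{12-j} = 683/177147.

683/177147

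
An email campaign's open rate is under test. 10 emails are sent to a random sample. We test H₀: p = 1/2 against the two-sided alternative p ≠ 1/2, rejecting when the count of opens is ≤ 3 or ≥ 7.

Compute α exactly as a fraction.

11/32

Under H₀, Y ~ Binomial(10, 1/2); α is the probability of landing in either tail, P(Y ≤ 3) + P(Y ≥ 7).
By symmetry, α = 2·P(Y ≤ 3) = 2·(1 + 10 + 45 + 120)/1024 = 352/1024 = 11/32.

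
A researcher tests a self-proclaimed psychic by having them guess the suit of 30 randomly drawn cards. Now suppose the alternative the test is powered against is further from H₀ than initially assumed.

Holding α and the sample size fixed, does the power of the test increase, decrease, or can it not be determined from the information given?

A bigger departure from H₀ is easier for the test to detect, so it fails to reject less often.
Since power = 1 − β and β decreases, power increases.

It increases.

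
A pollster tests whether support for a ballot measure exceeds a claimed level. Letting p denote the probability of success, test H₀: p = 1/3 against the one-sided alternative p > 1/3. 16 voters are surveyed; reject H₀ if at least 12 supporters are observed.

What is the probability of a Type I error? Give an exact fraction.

Under H₀, S ~ Binomial(16, 1/3), and α = P(S ≥ 12).
Summing C(16,j)(1/3)^j(2/3)^{16−j} for j = 12,…,16 gives 11371/14348907.

11371/14348907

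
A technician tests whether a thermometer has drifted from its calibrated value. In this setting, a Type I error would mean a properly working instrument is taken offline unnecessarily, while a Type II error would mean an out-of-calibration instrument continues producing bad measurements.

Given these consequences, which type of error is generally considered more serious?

Type II error

The Type II consequence (an out-of-calibration instrument continues producing bad measurements) is more severe than the Type I consequence (a properly working instrument is taken offline unnecessarily).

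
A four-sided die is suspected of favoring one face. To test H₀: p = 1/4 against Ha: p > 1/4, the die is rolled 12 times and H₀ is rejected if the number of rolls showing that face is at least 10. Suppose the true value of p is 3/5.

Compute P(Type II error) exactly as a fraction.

Under the alternative p = 3/5, S ~ Binomial(12, 3/5); β is the probability the test does not reject, P(S < 10).
Adding the binomial probabilities P(S=0)+…+P(S=9) at p = 3/5 gives 44753744/48828125.

44753744/48828125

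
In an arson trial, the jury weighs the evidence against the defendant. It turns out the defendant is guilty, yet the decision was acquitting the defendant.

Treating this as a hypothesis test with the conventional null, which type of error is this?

Type II error

The null hypothesis here is that the defendant is innocent.
'Acquitting the defendant' corresponds to failing to reject H₀.
H₀ was not rejected but H₀ is false — a Type II error (false negative).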